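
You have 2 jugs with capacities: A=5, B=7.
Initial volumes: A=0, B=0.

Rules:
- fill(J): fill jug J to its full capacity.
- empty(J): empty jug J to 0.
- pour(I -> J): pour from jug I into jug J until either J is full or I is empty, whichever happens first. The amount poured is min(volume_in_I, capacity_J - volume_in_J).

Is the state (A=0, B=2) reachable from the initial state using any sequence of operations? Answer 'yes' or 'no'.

BFS from (A=0, B=0):
  1. fill(B) -> (A=0 B=7)
  2. pour(B -> A) -> (A=5 B=2)
  3. empty(A) -> (A=0 B=2)
Target reached → yes.

Answer: yes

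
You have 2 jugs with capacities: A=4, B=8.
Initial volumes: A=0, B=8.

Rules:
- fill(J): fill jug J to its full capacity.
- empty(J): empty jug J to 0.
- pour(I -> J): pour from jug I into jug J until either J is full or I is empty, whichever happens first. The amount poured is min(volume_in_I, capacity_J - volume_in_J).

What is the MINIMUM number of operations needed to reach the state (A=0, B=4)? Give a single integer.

BFS from (A=0, B=8). One shortest path:
  1. pour(B -> A) -> (A=4 B=4)
  2. empty(A) -> (A=0 B=4)
Reached target in 2 moves.

Answer: 2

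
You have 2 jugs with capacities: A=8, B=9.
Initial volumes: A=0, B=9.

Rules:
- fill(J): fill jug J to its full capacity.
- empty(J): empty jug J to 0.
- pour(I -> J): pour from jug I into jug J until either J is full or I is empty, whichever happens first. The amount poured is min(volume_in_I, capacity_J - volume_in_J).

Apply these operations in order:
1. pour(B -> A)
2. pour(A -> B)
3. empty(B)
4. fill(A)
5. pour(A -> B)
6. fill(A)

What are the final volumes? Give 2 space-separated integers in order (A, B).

Step 1: pour(B -> A) -> (A=8 B=1)
Step 2: pour(A -> B) -> (A=0 B=9)
Step 3: empty(B) -> (A=0 B=0)
Step 4: fill(A) -> (A=8 B=0)
Step 5: pour(A -> B) -> (A=0 B=8)
Step 6: fill(A) -> (A=8 B=8)

Answer: 8 8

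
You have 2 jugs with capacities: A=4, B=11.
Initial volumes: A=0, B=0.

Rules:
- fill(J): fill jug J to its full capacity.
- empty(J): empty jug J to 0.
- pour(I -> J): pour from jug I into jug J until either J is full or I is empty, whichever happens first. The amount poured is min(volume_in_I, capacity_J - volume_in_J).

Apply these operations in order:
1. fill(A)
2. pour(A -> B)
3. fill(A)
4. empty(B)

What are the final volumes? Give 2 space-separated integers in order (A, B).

Step 1: fill(A) -> (A=4 B=0)
Step 2: pour(A -> B) -> (A=0 B=4)
Step 3: fill(A) -> (A=4 B=4)
Step 4: empty(B) -> (A=4 B=0)

Answer: 4 0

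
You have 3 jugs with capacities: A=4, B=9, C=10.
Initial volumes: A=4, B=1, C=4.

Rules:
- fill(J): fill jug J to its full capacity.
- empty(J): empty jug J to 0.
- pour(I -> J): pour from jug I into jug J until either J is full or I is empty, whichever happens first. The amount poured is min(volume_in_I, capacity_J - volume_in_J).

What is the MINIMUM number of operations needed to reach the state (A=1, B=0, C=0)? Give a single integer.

BFS from (A=4, B=1, C=4). One shortest path:
  1. empty(A) -> (A=0 B=1 C=4)
  2. empty(C) -> (A=0 B=1 C=0)
  3. pour(B -> A) -> (A=1 B=0 C=0)
Reached target in 3 moves.

Answer: 3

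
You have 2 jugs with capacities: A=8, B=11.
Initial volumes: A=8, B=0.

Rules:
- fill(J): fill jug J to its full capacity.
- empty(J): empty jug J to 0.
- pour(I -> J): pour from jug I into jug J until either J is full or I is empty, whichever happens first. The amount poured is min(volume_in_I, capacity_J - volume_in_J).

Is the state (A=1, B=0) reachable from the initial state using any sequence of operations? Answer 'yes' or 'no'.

BFS from (A=8, B=0):
  1. empty(A) -> (A=0 B=0)
  2. fill(B) -> (A=0 B=11)
  3. pour(B -> A) -> (A=8 B=3)
  4. empty(A) -> (A=0 B=3)
  5. pour(B -> A) -> (A=3 B=0)
  6. fill(B) -> (A=3 B=11)
  7. pour(B -> A) -> (A=8 B=6)
  8. empty(A) -> (A=0 B=6)
  9. pour(B -> A) -> (A=6 B=0)
  10. fill(B) -> (A=6 B=11)
  11. pour(B -> A) -> (A=8 B=9)
  12. empty(A) -> (A=0 B=9)
  13. pour(B -> A) -> (A=8 B=1)
  14. empty(A) -> (A=0 B=1)
  15. pour(B -> A) -> (A=1 B=0)
Target reached → yes.

Answer: yes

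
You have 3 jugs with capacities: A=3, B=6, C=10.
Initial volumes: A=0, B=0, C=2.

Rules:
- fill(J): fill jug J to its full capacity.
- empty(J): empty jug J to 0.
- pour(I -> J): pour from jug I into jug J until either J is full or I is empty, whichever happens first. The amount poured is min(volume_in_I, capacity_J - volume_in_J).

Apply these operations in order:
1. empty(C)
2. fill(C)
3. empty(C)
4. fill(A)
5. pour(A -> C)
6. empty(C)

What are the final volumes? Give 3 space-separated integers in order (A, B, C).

Step 1: empty(C) -> (A=0 B=0 C=0)
Step 2: fill(C) -> (A=0 B=0 C=10)
Step 3: empty(C) -> (A=0 B=0 C=0)
Step 4: fill(A) -> (A=3 B=0 C=0)
Step 5: pour(A -> C) -> (A=0 B=0 C=3)
Step 6: empty(C) -> (A=0 B=0 C=0)

Answer: 0 0 0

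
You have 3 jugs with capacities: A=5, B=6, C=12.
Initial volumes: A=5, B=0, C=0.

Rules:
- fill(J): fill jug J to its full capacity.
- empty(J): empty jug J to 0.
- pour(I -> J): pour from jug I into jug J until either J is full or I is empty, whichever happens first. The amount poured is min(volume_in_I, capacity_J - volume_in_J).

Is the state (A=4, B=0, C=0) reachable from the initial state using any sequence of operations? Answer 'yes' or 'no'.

BFS from (A=5, B=0, C=0):
  1. pour(A -> B) -> (A=0 B=5 C=0)
  2. fill(A) -> (A=5 B=5 C=0)
  3. pour(A -> B) -> (A=4 B=6 C=0)
  4. empty(B) -> (A=4 B=0 C=0)
Target reached → yes.

Answer: yes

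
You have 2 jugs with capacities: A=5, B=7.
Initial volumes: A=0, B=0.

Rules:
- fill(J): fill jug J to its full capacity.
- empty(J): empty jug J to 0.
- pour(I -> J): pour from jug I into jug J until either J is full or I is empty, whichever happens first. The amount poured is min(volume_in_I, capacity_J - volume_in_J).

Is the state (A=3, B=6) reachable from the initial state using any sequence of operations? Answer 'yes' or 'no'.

BFS explored all 24 reachable states.
Reachable set includes: (0,0), (0,1), (0,2), (0,3), (0,4), (0,5), (0,6), (0,7), (1,0), (1,7), (2,0), (2,7) ...
Target (A=3, B=6) not in reachable set → no.

Answer: no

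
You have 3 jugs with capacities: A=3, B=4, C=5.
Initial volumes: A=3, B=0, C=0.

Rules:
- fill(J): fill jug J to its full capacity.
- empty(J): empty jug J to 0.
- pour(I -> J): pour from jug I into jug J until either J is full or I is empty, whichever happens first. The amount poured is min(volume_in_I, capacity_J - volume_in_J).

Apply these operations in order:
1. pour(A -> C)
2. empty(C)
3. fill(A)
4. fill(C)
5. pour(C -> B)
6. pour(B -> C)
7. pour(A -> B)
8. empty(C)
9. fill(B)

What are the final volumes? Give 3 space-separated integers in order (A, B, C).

Step 1: pour(A -> C) -> (A=0 B=0 C=3)
Step 2: empty(C) -> (A=0 B=0 C=0)
Step 3: fill(A) -> (A=3 B=0 C=0)
Step 4: fill(C) -> (A=3 B=0 C=5)
Step 5: pour(C -> B) -> (A=3 B=4 C=1)
Step 6: pour(B -> C) -> (A=3 B=0 C=5)
Step 7: pour(A -> B) -> (A=0 B=3 C=5)
Step 8: empty(C) -> (A=0 B=3 C=0)
Step 9: fill(B) -> (A=0 B=4 C=0)

Answer: 0 4 0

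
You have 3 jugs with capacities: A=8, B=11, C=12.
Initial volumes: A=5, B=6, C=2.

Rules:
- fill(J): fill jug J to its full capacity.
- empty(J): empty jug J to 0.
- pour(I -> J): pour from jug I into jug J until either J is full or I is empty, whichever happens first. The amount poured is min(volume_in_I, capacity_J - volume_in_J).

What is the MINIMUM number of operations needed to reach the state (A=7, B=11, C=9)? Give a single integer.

BFS from (A=5, B=6, C=2). One shortest path:
  1. fill(B) -> (A=5 B=11 C=2)
  2. empty(C) -> (A=5 B=11 C=0)
  3. pour(B -> C) -> (A=5 B=0 C=11)
  4. fill(B) -> (A=5 B=11 C=11)
  5. pour(B -> A) -> (A=8 B=8 C=11)
  6. pour(A -> C) -> (A=7 B=8 C=12)
  7. pour(C -> B) -> (A=7 B=11 C=9)
Reached target in 7 moves.

Answer: 7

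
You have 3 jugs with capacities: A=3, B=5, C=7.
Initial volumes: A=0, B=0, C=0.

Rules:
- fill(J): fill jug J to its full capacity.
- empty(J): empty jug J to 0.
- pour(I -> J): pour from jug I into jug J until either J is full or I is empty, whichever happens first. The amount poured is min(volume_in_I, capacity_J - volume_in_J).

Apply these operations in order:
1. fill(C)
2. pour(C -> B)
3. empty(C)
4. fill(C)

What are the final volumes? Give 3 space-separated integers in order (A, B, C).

Answer: 0 5 7

Derivation:
Step 1: fill(C) -> (A=0 B=0 C=7)
Step 2: pour(C -> B) -> (A=0 B=5 C=2)
Step 3: empty(C) -> (A=0 B=5 C=0)
Step 4: fill(C) -> (A=0 B=5 C=7)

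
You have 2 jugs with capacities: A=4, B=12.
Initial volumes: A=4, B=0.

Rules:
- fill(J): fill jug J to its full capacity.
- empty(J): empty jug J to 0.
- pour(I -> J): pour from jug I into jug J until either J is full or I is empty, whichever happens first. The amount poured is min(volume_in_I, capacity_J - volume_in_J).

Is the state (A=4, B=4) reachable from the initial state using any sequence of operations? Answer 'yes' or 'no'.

Answer: yes

Derivation:
BFS from (A=4, B=0):
  1. pour(A -> B) -> (A=0 B=4)
  2. fill(A) -> (A=4 B=4)
Target reached → yes.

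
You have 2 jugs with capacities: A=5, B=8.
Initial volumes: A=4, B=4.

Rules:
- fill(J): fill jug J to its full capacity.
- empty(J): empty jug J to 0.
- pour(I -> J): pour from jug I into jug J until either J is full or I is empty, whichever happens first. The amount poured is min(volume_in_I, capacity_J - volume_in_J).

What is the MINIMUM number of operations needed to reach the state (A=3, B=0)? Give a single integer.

BFS from (A=4, B=4). One shortest path:
  1. pour(B -> A) -> (A=5 B=3)
  2. empty(A) -> (A=0 B=3)
  3. pour(B -> A) -> (A=3 B=0)
Reached target in 3 moves.

Answer: 3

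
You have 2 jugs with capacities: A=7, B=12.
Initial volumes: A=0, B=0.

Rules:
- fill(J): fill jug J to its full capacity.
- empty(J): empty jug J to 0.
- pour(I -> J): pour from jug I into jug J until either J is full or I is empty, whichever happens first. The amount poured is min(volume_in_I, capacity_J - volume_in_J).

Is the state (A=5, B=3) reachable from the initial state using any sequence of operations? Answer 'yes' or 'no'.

Answer: no

Derivation:
BFS explored all 38 reachable states.
Reachable set includes: (0,0), (0,1), (0,2), (0,3), (0,4), (0,5), (0,6), (0,7), (0,8), (0,9), (0,10), (0,11) ...
Target (A=5, B=3) not in reachable set → no.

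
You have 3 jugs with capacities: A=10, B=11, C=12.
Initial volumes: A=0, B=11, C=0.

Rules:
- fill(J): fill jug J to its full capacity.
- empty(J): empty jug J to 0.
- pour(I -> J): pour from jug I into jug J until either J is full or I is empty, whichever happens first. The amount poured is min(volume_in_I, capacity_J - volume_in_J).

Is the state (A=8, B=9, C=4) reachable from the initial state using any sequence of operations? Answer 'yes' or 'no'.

Answer: no

Derivation:
BFS explored all 726 reachable states.
Reachable set includes: (0,0,0), (0,0,1), (0,0,2), (0,0,3), (0,0,4), (0,0,5), (0,0,6), (0,0,7), (0,0,8), (0,0,9), (0,0,10), (0,0,11) ...
Target (A=8, B=9, C=4) not in reachable set → no.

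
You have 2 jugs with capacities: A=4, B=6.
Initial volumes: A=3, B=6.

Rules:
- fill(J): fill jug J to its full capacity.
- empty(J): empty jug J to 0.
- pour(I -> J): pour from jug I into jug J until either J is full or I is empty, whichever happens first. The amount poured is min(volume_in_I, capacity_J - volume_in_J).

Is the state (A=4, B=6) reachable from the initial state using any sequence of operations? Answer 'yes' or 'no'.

BFS from (A=3, B=6):
  1. fill(A) -> (A=4 B=6)
Target reached → yes.

Answer: yes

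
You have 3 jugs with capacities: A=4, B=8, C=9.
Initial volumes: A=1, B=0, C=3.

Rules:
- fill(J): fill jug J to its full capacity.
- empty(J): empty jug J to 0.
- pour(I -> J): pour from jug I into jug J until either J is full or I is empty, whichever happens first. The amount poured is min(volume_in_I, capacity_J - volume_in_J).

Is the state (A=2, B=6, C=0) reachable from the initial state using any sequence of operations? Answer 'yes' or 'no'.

Answer: yes

Derivation:
BFS from (A=1, B=0, C=3):
  1. fill(B) -> (A=1 B=8 C=3)
  2. pour(B -> C) -> (A=1 B=2 C=9)
  3. pour(C -> A) -> (A=4 B=2 C=6)
  4. empty(A) -> (A=0 B=2 C=6)
  5. pour(B -> A) -> (A=2 B=0 C=6)
  6. pour(C -> B) -> (A=2 B=6 C=0)
Target reached → yes.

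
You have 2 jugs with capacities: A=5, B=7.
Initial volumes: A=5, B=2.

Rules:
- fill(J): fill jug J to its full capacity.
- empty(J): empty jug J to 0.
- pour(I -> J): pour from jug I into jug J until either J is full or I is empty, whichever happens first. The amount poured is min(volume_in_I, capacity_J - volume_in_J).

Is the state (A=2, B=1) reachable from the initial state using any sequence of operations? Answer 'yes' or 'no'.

BFS explored all 24 reachable states.
Reachable set includes: (0,0), (0,1), (0,2), (0,3), (0,4), (0,5), (0,6), (0,7), (1,0), (1,7), (2,0), (2,7) ...
Target (A=2, B=1) not in reachable set → no.

Answer: no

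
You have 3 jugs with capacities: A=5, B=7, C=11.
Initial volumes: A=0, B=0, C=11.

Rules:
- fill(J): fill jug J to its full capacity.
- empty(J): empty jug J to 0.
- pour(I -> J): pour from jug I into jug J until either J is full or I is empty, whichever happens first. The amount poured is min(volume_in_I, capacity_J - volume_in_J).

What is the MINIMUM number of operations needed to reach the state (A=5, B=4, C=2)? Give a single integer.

BFS from (A=0, B=0, C=11). One shortest path:
  1. pour(C -> B) -> (A=0 B=7 C=4)
  2. pour(C -> A) -> (A=4 B=7 C=0)
  3. pour(B -> C) -> (A=4 B=0 C=7)
  4. pour(A -> B) -> (A=0 B=4 C=7)
  5. pour(C -> A) -> (A=5 B=4 C=2)
Reached target in 5 moves.

Answer: 5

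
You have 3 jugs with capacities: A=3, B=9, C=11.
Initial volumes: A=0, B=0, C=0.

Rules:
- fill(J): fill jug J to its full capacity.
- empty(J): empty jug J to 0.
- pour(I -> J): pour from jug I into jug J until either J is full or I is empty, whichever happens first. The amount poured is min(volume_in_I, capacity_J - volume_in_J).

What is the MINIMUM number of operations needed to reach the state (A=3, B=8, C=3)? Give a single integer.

BFS from (A=0, B=0, C=0). One shortest path:
  1. fill(C) -> (A=0 B=0 C=11)
  2. pour(C -> A) -> (A=3 B=0 C=8)
  3. pour(C -> B) -> (A=3 B=8 C=0)
  4. pour(A -> C) -> (A=0 B=8 C=3)
  5. fill(A) -> (A=3 B=8 C=3)
Reached target in 5 moves.

Answer: 5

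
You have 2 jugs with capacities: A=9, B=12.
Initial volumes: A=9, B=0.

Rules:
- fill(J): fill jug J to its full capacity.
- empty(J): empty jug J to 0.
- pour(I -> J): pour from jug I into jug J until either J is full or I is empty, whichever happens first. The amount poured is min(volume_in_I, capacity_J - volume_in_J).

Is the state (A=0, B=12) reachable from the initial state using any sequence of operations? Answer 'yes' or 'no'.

BFS from (A=9, B=0):
  1. empty(A) -> (A=0 B=0)
  2. fill(B) -> (A=0 B=12)
Target reached → yes.

Answer: yes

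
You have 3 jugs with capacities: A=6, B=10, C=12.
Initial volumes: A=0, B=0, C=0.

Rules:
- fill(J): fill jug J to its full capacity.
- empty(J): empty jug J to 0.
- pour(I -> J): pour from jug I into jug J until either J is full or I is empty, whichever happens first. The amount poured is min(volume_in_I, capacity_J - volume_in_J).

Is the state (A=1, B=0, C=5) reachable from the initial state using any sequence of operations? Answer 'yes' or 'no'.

BFS explored all 128 reachable states.
Reachable set includes: (0,0,0), (0,0,2), (0,0,4), (0,0,6), (0,0,8), (0,0,10), (0,0,12), (0,2,0), (0,2,2), (0,2,4), (0,2,6), (0,2,8) ...
Target (A=1, B=0, C=5) not in reachable set → no.

Answer: no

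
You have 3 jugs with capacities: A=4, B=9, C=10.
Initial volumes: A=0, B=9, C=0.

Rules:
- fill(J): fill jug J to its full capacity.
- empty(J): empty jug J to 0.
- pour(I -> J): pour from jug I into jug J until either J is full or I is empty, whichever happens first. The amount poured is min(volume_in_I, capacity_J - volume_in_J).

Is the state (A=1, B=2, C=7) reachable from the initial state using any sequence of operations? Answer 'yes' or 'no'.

BFS explored all 334 reachable states.
Reachable set includes: (0,0,0), (0,0,1), (0,0,2), (0,0,3), (0,0,4), (0,0,5), (0,0,6), (0,0,7), (0,0,8), (0,0,9), (0,0,10), (0,1,0) ...
Target (A=1, B=2, C=7) not in reachable set → no.

Answer: no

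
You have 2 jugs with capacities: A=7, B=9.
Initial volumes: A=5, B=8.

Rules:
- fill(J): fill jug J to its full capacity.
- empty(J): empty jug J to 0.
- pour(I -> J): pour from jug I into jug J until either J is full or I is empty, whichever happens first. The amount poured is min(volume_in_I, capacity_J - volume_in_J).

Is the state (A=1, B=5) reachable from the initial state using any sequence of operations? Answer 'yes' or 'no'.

Answer: no

Derivation:
BFS explored all 33 reachable states.
Reachable set includes: (0,0), (0,1), (0,2), (0,3), (0,4), (0,5), (0,6), (0,7), (0,8), (0,9), (1,0), (1,9) ...
Target (A=1, B=5) not in reachable set → no.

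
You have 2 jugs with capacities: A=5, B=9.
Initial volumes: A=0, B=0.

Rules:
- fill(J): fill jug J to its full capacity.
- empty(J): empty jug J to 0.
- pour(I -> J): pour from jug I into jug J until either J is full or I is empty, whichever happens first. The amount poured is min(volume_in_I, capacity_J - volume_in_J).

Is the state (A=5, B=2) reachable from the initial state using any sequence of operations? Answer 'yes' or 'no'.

BFS from (A=0, B=0):
  1. fill(A) -> (A=5 B=0)
  2. pour(A -> B) -> (A=0 B=5)
  3. fill(A) -> (A=5 B=5)
  4. pour(A -> B) -> (A=1 B=9)
  5. empty(B) -> (A=1 B=0)
  6. pour(A -> B) -> (A=0 B=1)
  7. fill(A) -> (A=5 B=1)
  8. pour(A -> B) -> (A=0 B=6)
  9. fill(A) -> (A=5 B=6)
  10. pour(A -> B) -> (A=2 B=9)
  11. empty(B) -> (A=2 B=0)
  12. pour(A -> B) -> (A=0 B=2)
  13. fill(A) -> (A=5 B=2)
Target reached → yes.

Answer: yes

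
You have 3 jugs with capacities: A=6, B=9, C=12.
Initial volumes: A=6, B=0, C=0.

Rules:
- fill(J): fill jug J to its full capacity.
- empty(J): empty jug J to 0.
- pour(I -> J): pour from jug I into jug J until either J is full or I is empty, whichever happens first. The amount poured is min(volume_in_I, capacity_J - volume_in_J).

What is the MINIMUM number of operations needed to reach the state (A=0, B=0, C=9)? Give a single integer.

Answer: 3

Derivation:
BFS from (A=6, B=0, C=0). One shortest path:
  1. empty(A) -> (A=0 B=0 C=0)
  2. fill(B) -> (A=0 B=9 C=0)
  3. pour(B -> C) -> (A=0 B=0 C=9)
Reached target in 3 moves.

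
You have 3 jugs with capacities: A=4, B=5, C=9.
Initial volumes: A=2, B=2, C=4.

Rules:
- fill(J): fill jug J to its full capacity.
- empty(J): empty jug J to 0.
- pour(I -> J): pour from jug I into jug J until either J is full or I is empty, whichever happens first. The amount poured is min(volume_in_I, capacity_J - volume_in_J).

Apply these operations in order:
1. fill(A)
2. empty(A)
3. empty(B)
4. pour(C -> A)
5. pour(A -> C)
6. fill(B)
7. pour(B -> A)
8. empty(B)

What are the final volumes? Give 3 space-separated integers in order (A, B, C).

Step 1: fill(A) -> (A=4 B=2 C=4)
Step 2: empty(A) -> (A=0 B=2 C=4)
Step 3: empty(B) -> (A=0 B=0 C=4)
Step 4: pour(C -> A) -> (A=4 B=0 C=0)
Step 5: pour(A -> C) -> (A=0 B=0 C=4)
Step 6: fill(B) -> (A=0 B=5 C=4)
Step 7: pour(B -> A) -> (A=4 B=1 C=4)
Step 8: empty(B) -> (A=4 B=0 C=4)

Answer: 4 0 4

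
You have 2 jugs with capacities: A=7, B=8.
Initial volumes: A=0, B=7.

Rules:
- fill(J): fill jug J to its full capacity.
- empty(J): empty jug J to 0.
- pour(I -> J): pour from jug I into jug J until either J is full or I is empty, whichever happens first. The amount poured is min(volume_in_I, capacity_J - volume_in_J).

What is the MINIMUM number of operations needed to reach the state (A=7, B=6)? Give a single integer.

Answer: 5

Derivation:
BFS from (A=0, B=7). One shortest path:
  1. fill(A) -> (A=7 B=7)
  2. pour(A -> B) -> (A=6 B=8)
  3. empty(B) -> (A=6 B=0)
  4. pour(A -> B) -> (A=0 B=6)
  5. fill(A) -> (A=7 B=6)
Reached target in 5 moves.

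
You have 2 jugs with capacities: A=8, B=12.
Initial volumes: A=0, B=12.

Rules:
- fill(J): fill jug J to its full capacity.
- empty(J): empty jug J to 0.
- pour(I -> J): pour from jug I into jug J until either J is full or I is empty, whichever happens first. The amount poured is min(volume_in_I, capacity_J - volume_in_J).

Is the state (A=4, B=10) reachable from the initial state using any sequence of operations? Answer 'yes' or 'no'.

BFS explored all 10 reachable states.
Reachable set includes: (0,0), (0,4), (0,8), (0,12), (4,0), (4,12), (8,0), (8,4), (8,8), (8,12)
Target (A=4, B=10) not in reachable set → no.

Answer: no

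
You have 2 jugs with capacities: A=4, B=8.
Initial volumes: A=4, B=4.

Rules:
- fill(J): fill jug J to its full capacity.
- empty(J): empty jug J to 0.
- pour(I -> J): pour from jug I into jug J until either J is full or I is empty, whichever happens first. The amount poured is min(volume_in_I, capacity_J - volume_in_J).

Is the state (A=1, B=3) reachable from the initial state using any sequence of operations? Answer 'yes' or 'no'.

Answer: no

Derivation:
BFS explored all 6 reachable states.
Reachable set includes: (0,0), (0,4), (0,8), (4,0), (4,4), (4,8)
Target (A=1, B=3) not in reachable set → no.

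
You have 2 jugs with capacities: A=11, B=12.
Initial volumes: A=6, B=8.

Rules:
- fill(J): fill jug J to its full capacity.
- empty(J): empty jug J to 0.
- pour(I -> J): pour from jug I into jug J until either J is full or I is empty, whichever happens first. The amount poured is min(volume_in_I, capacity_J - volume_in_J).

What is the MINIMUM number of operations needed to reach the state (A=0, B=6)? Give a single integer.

BFS from (A=6, B=8). One shortest path:
  1. empty(B) -> (A=6 B=0)
  2. pour(A -> B) -> (A=0 B=6)
Reached target in 2 moves.

Answer: 2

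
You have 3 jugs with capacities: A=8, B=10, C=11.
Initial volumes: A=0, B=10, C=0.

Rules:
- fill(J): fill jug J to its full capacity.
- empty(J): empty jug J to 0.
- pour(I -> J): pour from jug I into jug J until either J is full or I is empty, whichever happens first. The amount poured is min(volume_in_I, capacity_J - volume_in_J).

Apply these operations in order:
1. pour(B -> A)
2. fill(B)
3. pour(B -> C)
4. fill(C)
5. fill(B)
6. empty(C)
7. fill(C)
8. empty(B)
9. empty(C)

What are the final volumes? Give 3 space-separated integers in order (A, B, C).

Answer: 8 0 0

Derivation:
Step 1: pour(B -> A) -> (A=8 B=2 C=0)
Step 2: fill(B) -> (A=8 B=10 C=0)
Step 3: pour(B -> C) -> (A=8 B=0 C=10)
Step 4: fill(C) -> (A=8 B=0 C=11)
Step 5: fill(B) -> (A=8 B=10 C=11)
Step 6: empty(C) -> (A=8 B=10 C=0)
Step 7: fill(C) -> (A=8 B=10 C=11)
Step 8: empty(B) -> (A=8 B=0 C=11)
Step 9: empty(C) -> (A=8 B=0 C=0)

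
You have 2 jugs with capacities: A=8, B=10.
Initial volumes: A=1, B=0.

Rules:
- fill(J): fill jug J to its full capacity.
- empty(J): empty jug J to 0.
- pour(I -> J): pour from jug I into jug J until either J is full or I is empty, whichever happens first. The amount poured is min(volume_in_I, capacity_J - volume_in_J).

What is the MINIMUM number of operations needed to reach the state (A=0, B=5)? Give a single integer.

BFS from (A=1, B=0). One shortest path:
  1. fill(B) -> (A=1 B=10)
  2. pour(B -> A) -> (A=8 B=3)
  3. empty(A) -> (A=0 B=3)
  4. pour(B -> A) -> (A=3 B=0)
  5. fill(B) -> (A=3 B=10)
  6. pour(B -> A) -> (A=8 B=5)
  7. empty(A) -> (A=0 B=5)
Reached target in 7 moves.

Answer: 7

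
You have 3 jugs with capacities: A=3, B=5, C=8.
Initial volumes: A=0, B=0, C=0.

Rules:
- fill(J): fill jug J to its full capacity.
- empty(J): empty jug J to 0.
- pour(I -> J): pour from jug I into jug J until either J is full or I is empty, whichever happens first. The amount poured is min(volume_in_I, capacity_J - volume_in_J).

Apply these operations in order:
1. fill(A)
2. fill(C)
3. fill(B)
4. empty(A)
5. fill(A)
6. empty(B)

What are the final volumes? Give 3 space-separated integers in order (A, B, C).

Answer: 3 0 8

Derivation:
Step 1: fill(A) -> (A=3 B=0 C=0)
Step 2: fill(C) -> (A=3 B=0 C=8)
Step 3: fill(B) -> (A=3 B=5 C=8)
Step 4: empty(A) -> (A=0 B=5 C=8)
Step 5: fill(A) -> (A=3 B=5 C=8)
Step 6: empty(B) -> (A=3 B=0 C=8)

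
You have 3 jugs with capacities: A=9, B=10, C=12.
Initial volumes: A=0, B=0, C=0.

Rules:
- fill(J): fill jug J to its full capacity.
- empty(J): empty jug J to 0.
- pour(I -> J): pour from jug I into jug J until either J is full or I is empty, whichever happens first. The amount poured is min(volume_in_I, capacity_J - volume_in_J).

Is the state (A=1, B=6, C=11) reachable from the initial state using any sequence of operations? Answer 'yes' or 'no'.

Answer: no

Derivation:
BFS explored all 638 reachable states.
Reachable set includes: (0,0,0), (0,0,1), (0,0,2), (0,0,3), (0,0,4), (0,0,5), (0,0,6), (0,0,7), (0,0,8), (0,0,9), (0,0,10), (0,0,11) ...
Target (A=1, B=6, C=11) not in reachable set → no.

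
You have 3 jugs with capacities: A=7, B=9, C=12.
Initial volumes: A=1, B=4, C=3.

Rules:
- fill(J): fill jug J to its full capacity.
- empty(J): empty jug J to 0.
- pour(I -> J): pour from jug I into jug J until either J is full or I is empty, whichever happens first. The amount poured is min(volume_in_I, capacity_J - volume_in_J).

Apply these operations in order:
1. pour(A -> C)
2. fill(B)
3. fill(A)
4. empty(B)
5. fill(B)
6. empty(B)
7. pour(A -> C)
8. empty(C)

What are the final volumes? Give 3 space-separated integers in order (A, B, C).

Answer: 0 0 0

Derivation:
Step 1: pour(A -> C) -> (A=0 B=4 C=4)
Step 2: fill(B) -> (A=0 B=9 C=4)
Step 3: fill(A) -> (A=7 B=9 C=4)
Step 4: empty(B) -> (A=7 B=0 C=4)
Step 5: fill(B) -> (A=7 B=9 C=4)
Step 6: empty(B) -> (A=7 B=0 C=4)
Step 7: pour(A -> C) -> (A=0 B=0 C=11)
Step 8: empty(C) -> (A=0 B=0 C=0)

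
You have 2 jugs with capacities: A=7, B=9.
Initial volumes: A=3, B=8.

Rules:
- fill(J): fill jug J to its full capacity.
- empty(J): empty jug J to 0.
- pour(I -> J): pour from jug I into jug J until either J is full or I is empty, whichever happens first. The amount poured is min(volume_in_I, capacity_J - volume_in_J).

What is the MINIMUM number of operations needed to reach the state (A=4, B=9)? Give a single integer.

Answer: 4

Derivation:
BFS from (A=3, B=8). One shortest path:
  1. pour(B -> A) -> (A=7 B=4)
  2. empty(A) -> (A=0 B=4)
  3. pour(B -> A) -> (A=4 B=0)
  4. fill(B) -> (A=4 B=9)
Reached target in 4 moves.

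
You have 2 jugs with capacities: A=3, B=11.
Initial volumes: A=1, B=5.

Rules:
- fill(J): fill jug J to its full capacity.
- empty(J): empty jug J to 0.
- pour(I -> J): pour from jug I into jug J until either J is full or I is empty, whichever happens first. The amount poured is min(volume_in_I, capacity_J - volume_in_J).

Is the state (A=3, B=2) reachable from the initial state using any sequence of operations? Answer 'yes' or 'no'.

Answer: yes

Derivation:
BFS from (A=1, B=5):
  1. empty(A) -> (A=0 B=5)
  2. pour(B -> A) -> (A=3 B=2)
Target reached → yes.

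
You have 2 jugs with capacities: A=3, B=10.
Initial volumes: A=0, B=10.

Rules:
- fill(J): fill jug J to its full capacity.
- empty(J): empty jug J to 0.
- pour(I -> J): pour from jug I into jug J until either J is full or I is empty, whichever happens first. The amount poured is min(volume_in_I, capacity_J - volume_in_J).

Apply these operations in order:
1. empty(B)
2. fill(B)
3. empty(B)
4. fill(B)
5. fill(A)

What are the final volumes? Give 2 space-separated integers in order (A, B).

Step 1: empty(B) -> (A=0 B=0)
Step 2: fill(B) -> (A=0 B=10)
Step 3: empty(B) -> (A=0 B=0)
Step 4: fill(B) -> (A=0 B=10)
Step 5: fill(A) -> (A=3 B=10)

Answer: 3 10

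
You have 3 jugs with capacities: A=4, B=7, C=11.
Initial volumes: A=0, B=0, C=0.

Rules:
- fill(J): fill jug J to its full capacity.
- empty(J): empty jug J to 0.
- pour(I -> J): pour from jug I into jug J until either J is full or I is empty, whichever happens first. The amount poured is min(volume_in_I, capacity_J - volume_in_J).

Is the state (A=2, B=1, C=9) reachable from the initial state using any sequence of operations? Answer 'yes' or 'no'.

BFS explored all 300 reachable states.
Reachable set includes: (0,0,0), (0,0,1), (0,0,2), (0,0,3), (0,0,4), (0,0,5), (0,0,6), (0,0,7), (0,0,8), (0,0,9), (0,0,10), (0,0,11) ...
Target (A=2, B=1, C=9) not in reachable set → no.

Answer: no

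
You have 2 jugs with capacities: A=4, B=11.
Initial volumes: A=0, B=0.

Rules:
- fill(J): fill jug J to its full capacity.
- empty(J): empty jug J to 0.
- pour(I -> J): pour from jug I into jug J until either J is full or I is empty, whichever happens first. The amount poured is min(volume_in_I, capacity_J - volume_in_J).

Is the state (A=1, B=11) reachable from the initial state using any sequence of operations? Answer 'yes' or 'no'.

BFS from (A=0, B=0):
  1. fill(A) -> (A=4 B=0)
  2. pour(A -> B) -> (A=0 B=4)
  3. fill(A) -> (A=4 B=4)
  4. pour(A -> B) -> (A=0 B=8)
  5. fill(A) -> (A=4 B=8)
  6. pour(A -> B) -> (A=1 B=11)
Target reached → yes.

Answer: yes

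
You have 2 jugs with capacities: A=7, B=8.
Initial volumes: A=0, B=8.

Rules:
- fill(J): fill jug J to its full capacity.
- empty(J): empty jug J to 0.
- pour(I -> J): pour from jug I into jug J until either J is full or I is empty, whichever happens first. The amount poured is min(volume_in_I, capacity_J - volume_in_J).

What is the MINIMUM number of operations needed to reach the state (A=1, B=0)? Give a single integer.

BFS from (A=0, B=8). One shortest path:
  1. pour(B -> A) -> (A=7 B=1)
  2. empty(A) -> (A=0 B=1)
  3. pour(B -> A) -> (A=1 B=0)
Reached target in 3 moves.

Answer: 3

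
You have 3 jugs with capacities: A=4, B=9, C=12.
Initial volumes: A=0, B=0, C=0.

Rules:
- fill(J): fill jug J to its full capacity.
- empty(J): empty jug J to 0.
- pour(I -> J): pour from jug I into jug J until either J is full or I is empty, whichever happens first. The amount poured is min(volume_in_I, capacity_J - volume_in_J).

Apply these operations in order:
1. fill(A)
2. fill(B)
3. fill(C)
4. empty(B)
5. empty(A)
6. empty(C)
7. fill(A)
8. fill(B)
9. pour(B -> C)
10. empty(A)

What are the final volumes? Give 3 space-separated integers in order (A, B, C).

Step 1: fill(A) -> (A=4 B=0 C=0)
Step 2: fill(B) -> (A=4 B=9 C=0)
Step 3: fill(C) -> (A=4 B=9 C=12)
Step 4: empty(B) -> (A=4 B=0 C=12)
Step 5: empty(A) -> (A=0 B=0 C=12)
Step 6: empty(C) -> (A=0 B=0 C=0)
Step 7: fill(A) -> (A=4 B=0 C=0)
Step 8: fill(B) -> (A=4 B=9 C=0)
Step 9: pour(B -> C) -> (A=4 B=0 C=9)
Step 10: empty(A) -> (A=0 B=0 C=9)

Answer: 0 0 9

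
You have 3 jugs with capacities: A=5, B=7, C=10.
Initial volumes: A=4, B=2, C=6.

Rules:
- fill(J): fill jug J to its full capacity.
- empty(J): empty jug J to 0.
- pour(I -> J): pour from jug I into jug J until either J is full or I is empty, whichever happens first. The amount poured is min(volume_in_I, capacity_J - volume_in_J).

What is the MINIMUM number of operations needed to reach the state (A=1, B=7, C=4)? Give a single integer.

BFS from (A=4, B=2, C=6). One shortest path:
  1. pour(B -> A) -> (A=5 B=1 C=6)
  2. pour(A -> C) -> (A=1 B=1 C=10)
  3. pour(C -> B) -> (A=1 B=7 C=4)
Reached target in 3 moves.

Answer: 3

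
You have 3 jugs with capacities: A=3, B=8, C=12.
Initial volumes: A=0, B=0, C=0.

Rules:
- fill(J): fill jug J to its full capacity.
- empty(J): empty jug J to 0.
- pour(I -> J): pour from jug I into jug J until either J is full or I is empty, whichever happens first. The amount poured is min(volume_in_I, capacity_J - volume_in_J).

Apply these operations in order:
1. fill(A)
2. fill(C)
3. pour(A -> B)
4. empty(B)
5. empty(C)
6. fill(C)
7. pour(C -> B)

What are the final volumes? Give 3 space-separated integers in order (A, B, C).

Step 1: fill(A) -> (A=3 B=0 C=0)
Step 2: fill(C) -> (A=3 B=0 C=12)
Step 3: pour(A -> B) -> (A=0 B=3 C=12)
Step 4: empty(B) -> (A=0 B=0 C=12)
Step 5: empty(C) -> (A=0 B=0 C=0)
Step 6: fill(C) -> (A=0 B=0 C=12)
Step 7: pour(C -> B) -> (A=0 B=8 C=4)

Answer: 0 8 4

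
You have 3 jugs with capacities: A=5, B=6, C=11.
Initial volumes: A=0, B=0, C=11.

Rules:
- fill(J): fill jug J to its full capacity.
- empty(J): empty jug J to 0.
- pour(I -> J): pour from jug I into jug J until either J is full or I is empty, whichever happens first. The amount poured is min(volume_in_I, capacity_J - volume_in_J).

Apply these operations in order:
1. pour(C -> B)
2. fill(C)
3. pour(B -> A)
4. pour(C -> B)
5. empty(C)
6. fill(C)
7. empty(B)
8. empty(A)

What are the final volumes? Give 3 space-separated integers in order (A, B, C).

Answer: 0 0 11

Derivation:
Step 1: pour(C -> B) -> (A=0 B=6 C=5)
Step 2: fill(C) -> (A=0 B=6 C=11)
Step 3: pour(B -> A) -> (A=5 B=1 C=11)
Step 4: pour(C -> B) -> (A=5 B=6 C=6)
Step 5: empty(C) -> (A=5 B=6 C=0)
Step 6: fill(C) -> (A=5 B=6 C=11)
Step 7: empty(B) -> (A=5 B=0 C=11)
Step 8: empty(A) -> (A=0 B=0 C=11)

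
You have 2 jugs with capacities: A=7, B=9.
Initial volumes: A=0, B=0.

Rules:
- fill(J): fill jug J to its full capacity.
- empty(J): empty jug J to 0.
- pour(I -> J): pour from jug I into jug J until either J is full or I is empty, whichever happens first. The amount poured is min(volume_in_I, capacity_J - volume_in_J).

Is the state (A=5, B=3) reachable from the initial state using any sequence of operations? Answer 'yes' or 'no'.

BFS explored all 32 reachable states.
Reachable set includes: (0,0), (0,1), (0,2), (0,3), (0,4), (0,5), (0,6), (0,7), (0,8), (0,9), (1,0), (1,9) ...
Target (A=5, B=3) not in reachable set → no.

Answer: no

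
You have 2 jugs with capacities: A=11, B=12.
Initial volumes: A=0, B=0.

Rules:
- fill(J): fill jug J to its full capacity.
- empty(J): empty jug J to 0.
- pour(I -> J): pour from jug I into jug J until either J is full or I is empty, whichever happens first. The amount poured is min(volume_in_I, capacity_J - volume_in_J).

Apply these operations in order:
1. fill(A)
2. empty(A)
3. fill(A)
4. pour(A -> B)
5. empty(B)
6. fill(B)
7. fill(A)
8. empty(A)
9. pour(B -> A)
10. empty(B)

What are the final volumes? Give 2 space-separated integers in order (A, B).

Answer: 11 0

Derivation:
Step 1: fill(A) -> (A=11 B=0)
Step 2: empty(A) -> (A=0 B=0)
Step 3: fill(A) -> (A=11 B=0)
Step 4: pour(A -> B) -> (A=0 B=11)
Step 5: empty(B) -> (A=0 B=0)
Step 6: fill(B) -> (A=0 B=12)
Step 7: fill(A) -> (A=11 B=12)
Step 8: empty(A) -> (A=0 B=12)
Step 9: pour(B -> A) -> (A=11 B=1)
Step 10: empty(B) -> (A=11 B=0)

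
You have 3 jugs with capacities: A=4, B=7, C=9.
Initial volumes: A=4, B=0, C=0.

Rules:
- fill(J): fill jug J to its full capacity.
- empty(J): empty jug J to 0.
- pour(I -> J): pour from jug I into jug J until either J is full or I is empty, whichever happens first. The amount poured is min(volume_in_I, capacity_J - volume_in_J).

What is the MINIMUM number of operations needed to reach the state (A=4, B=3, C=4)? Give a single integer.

BFS from (A=4, B=0, C=0). One shortest path:
  1. fill(B) -> (A=4 B=7 C=0)
  2. pour(A -> C) -> (A=0 B=7 C=4)
  3. pour(B -> A) -> (A=4 B=3 C=4)
Reached target in 3 moves.

Answer: 3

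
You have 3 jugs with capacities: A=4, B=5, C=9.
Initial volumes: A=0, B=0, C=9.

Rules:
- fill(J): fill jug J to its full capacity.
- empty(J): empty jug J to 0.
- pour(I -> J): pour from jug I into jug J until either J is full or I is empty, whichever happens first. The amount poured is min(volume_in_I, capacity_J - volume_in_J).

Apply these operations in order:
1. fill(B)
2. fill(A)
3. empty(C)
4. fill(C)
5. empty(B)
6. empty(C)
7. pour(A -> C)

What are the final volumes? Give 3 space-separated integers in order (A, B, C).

Answer: 0 0 4

Derivation:
Step 1: fill(B) -> (A=0 B=5 C=9)
Step 2: fill(A) -> (A=4 B=5 C=9)
Step 3: empty(C) -> (A=4 B=5 C=0)
Step 4: fill(C) -> (A=4 B=5 C=9)
Step 5: empty(B) -> (A=4 B=0 C=9)
Step 6: empty(C) -> (A=4 B=0 C=0)
Step 7: pour(A -> C) -> (A=0 B=0 C=4)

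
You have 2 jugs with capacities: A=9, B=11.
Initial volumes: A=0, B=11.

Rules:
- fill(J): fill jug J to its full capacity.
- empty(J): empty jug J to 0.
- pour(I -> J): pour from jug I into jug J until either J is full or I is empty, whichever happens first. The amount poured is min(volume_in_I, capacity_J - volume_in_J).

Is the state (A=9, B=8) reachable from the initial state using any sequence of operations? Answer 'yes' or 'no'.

Answer: yes

Derivation:
BFS from (A=0, B=11):
  1. pour(B -> A) -> (A=9 B=2)
  2. empty(A) -> (A=0 B=2)
  3. pour(B -> A) -> (A=2 B=0)
  4. fill(B) -> (A=2 B=11)
  5. pour(B -> A) -> (A=9 B=4)
  6. empty(A) -> (A=0 B=4)
  7. pour(B -> A) -> (A=4 B=0)
  8. fill(B) -> (A=4 B=11)
  9. pour(B -> A) -> (A=9 B=6)
  10. empty(A) -> (A=0 B=6)
  11. pour(B -> A) -> (A=6 B=0)
  12. fill(B) -> (A=6 B=11)
  13. pour(B -> A) -> (A=9 B=8)
Target reached → yes.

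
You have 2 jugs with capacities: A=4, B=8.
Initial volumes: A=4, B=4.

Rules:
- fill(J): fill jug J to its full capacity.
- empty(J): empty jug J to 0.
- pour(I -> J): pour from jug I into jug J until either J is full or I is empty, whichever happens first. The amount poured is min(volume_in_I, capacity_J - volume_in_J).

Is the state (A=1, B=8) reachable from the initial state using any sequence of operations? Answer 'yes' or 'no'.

Answer: no

Derivation:
BFS explored all 6 reachable states.
Reachable set includes: (0,0), (0,4), (0,8), (4,0), (4,4), (4,8)
Target (A=1, B=8) not in reachable set → no.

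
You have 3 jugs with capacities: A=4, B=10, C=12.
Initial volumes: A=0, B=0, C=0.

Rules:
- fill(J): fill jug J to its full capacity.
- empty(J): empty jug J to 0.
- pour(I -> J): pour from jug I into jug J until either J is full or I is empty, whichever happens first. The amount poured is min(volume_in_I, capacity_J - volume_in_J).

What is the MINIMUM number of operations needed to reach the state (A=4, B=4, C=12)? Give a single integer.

Answer: 4

Derivation:
BFS from (A=0, B=0, C=0). One shortest path:
  1. fill(A) -> (A=4 B=0 C=0)
  2. fill(C) -> (A=4 B=0 C=12)
  3. pour(A -> B) -> (A=0 B=4 C=12)
  4. fill(A) -> (A=4 B=4 C=12)
Reached target in 4 moves.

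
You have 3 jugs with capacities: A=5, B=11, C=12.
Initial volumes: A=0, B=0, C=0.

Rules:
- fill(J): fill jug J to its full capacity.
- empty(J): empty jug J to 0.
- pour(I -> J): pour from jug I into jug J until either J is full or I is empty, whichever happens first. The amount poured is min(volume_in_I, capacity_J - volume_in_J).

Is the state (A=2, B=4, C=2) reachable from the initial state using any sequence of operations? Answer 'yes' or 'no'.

BFS explored all 496 reachable states.
Reachable set includes: (0,0,0), (0,0,1), (0,0,2), (0,0,3), (0,0,4), (0,0,5), (0,0,6), (0,0,7), (0,0,8), (0,0,9), (0,0,10), (0,0,11) ...
Target (A=2, B=4, C=2) not in reachable set → no.

Answer: no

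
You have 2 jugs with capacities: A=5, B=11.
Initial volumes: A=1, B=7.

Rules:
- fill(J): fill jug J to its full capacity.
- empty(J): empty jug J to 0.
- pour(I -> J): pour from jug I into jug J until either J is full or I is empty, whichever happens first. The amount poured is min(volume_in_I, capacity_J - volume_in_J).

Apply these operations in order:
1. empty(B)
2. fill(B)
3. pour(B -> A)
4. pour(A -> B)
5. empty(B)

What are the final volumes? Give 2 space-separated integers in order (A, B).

Step 1: empty(B) -> (A=1 B=0)
Step 2: fill(B) -> (A=1 B=11)
Step 3: pour(B -> A) -> (A=5 B=7)
Step 4: pour(A -> B) -> (A=1 B=11)
Step 5: empty(B) -> (A=1 B=0)

Answer: 1 0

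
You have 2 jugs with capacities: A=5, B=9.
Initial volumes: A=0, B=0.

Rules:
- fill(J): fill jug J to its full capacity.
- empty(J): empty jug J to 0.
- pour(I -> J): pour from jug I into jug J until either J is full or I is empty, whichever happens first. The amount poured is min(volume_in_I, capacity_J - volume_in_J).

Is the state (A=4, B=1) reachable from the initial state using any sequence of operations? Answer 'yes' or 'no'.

Answer: no

Derivation:
BFS explored all 28 reachable states.
Reachable set includes: (0,0), (0,1), (0,2), (0,3), (0,4), (0,5), (0,6), (0,7), (0,8), (0,9), (1,0), (1,9) ...
Target (A=4, B=1) not in reachable set → no.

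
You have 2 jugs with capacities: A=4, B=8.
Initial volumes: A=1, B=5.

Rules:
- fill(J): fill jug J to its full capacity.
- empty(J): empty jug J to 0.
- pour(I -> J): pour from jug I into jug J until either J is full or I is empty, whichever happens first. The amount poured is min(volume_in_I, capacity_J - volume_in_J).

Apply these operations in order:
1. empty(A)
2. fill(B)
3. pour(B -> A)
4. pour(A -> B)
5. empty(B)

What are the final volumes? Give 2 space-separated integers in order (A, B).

Answer: 0 0

Derivation:
Step 1: empty(A) -> (A=0 B=5)
Step 2: fill(B) -> (A=0 B=8)
Step 3: pour(B -> A) -> (A=4 B=4)
Step 4: pour(A -> B) -> (A=0 B=8)
Step 5: empty(B) -> (A=0 B=0)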